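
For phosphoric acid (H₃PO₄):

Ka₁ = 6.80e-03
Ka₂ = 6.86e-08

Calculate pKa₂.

pKa₂ = -log(Ka₂) = -log(6.86e-08) = 7.16.

pK_{a2} = 7.16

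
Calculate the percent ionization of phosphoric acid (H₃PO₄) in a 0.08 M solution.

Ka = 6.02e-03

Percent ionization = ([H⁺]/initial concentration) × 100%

Using Ka equilibrium: x² + Ka×x - Ka×C = 0. Solving: [H⁺] = 1.9141e-02. Percent = (1.9141e-02/0.08) × 100

Percent ionization = 23.9%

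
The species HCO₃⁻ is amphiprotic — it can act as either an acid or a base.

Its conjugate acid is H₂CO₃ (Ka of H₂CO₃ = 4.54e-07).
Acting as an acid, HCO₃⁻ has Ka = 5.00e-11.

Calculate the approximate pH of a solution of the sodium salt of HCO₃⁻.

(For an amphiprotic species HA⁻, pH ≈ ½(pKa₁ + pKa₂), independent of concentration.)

pKa₁ = -log(4.54e-07) = 6.34; pKa₂ = -log(5.00e-11) = 10.30. For an amphiprotic species, pH ≈ ½(pKa₁ + pKa₂) = ½(6.34 + 10.30) = 8.32.

pH = 8.32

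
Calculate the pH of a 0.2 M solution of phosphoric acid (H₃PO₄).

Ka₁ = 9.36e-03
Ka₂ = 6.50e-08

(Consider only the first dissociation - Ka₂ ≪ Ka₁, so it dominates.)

First dissociation dominates. From Ka₁ = [H⁺][HA⁻]/[H₂A], x² + Ka₁·x − Ka₁·C = 0 with C = 0.2 M and Ka₁ = 9.36e-03. Solving: [H⁺] = (−Ka₁ + √(Ka₁² + 4·Ka₁·C)) / 2 = 3.8839e-02 M. pH = -log(3.8839e-02) = 1.41.

pH = 1.41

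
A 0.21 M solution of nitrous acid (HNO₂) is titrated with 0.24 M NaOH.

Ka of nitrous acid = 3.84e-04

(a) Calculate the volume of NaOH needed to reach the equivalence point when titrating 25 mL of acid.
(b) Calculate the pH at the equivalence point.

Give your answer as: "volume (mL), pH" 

moles acid = 0.21 × 25/1000 = 0.00525 mol; V_base = moles/0.24 × 1000 = 21.9 mL. At equivalence only the conjugate base is present: [A⁻] = 0.00525/0.047 = 1.1200e-01 M. Kb = Kw/Ka = 2.60e-11; [OH⁻] = √(Kb × [A⁻]) = 1.7078e-06; pOH = 5.77; pH = 14 - pOH = 8.23.

V = 21.9 mL, pH = 8.23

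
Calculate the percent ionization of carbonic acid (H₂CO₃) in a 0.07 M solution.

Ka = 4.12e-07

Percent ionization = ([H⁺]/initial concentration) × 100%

Using Ka equilibrium: x² + Ka×x - Ka×C = 0. Solving: [H⁺] = 1.6962e-04. Percent = (1.6962e-04/0.07) × 100

Percent ionization = 0.242%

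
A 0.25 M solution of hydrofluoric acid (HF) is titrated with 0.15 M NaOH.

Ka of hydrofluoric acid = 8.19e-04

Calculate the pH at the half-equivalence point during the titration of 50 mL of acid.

At half-equivalence [HA] = [A⁻], so Henderson-Hasselbalch gives pH = pKa = -log(8.19e-04) = 3.09.

pH = pKa = 3.09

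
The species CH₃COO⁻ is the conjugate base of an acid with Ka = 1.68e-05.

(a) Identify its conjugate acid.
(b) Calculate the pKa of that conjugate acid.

(a) The conjugate acid is formed by adding one H⁺ to CH₃COO⁻, giving CH₃COOH. (b) pKa = -log(Ka) = -log(1.68e-05) = 4.77.

Conjugate acid: CH₃COOH; pK_a = 4.77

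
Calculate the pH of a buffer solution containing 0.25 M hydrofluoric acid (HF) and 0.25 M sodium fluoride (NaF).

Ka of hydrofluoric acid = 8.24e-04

pKa = -log(8.24e-04) = 3.08. pH = pKa + log([A⁻]/[HA]) = 3.08 + log(0.25/0.25)

pH = 3.08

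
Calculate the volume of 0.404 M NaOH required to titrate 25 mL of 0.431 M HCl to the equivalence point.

At equivalence: moles acid = moles base. moles HCl = 0.431 × 25/1000 = 0.01077 mol. V_base = moles / 0.404 × 1000 = 26.7 mL.

V_{base} = 26.7 mL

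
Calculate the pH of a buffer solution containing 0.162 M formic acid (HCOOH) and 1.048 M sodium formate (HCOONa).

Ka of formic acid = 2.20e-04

pKa = -log(2.20e-04) = 3.66. pH = pKa + log([A⁻]/[HA]) = 3.66 + log(1.048/0.162)

pH = 4.47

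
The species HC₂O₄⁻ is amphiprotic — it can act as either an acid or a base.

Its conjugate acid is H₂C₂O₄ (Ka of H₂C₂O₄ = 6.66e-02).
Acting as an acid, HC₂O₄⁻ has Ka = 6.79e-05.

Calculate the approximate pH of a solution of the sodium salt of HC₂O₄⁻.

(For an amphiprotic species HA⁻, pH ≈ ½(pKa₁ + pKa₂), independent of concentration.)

pKa₁ = -log(6.66e-02) = 1.18; pKa₂ = -log(6.79e-05) = 4.17. For an amphiprotic species, pH ≈ ½(pKa₁ + pKa₂) = ½(1.18 + 4.17) = 2.67.

pH = 2.67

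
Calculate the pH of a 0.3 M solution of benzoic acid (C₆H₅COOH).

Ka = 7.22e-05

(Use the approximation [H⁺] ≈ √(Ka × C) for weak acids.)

[H⁺] = √(Ka × C) = √(7.22e-05 × 0.3) = 4.6540e-03. pH = -log(4.6540e-03)

pH = 2.33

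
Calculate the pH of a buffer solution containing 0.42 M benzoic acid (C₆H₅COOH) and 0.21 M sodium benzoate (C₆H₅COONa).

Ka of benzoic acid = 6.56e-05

pKa = -log(6.56e-05) = 4.18. pH = pKa + log([A⁻]/[HA]) = 4.18 + log(0.21/0.42)

pH = 3.88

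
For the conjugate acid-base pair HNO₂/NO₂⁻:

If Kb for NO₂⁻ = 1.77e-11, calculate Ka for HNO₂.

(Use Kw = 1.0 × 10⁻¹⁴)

For a conjugate pair Ka × Kb = Kw, so Ka = Kw/Kb = 1.0 × 10⁻¹⁴ / 1.77e-11 = 5.65e-04.

K_a = 5.65e-04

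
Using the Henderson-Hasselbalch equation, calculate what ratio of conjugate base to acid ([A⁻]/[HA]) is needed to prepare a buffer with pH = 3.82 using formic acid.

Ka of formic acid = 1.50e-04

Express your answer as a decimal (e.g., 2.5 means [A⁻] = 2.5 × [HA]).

pKa = -log(1.50e-04) = 3.8239. pH = pKa + log([A⁻]/[HA]), so log([A⁻]/[HA]) = pH − pKa = 3.82 − 3.8239 = -0.0039. [A⁻]/[HA] = 10^(-0.0039) = 0.991

[A⁻]/[HA] = 0.991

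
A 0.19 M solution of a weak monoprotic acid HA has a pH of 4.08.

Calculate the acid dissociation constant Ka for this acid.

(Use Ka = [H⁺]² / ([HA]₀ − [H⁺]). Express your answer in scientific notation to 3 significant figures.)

[H⁺] = 10^(−pH) = 10^(−4.08) = 8.318e-05 M. For HA ⇌ H⁺ + A⁻, Ka = [H⁺][A⁻]/[HA] = [H⁺]² / ([HA]₀ − [H⁺]) = (8.318e-05)² / (0.19 − 8.318e-05) = 3.64e-08.

K_a = 3.64e-08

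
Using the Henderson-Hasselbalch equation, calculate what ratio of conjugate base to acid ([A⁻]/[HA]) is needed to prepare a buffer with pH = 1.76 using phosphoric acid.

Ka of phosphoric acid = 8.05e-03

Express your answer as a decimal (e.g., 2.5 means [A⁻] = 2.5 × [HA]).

pKa = -log(8.05e-03) = 2.0942. pH = pKa + log([A⁻]/[HA]), so log([A⁻]/[HA]) = pH − pKa = 1.76 − 2.0942 = -0.3342. [A⁻]/[HA] = 10^(-0.3342) = 0.463

[A⁻]/[HA] = 0.463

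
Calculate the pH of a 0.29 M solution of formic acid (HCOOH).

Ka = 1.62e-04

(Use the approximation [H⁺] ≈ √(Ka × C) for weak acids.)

[H⁺] = √(Ka × C) = √(1.62e-04 × 0.29) = 6.8542e-03. pH = -log(6.8542e-03)

pH = 2.16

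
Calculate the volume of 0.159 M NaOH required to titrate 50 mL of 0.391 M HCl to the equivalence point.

At equivalence: moles acid = moles base. moles HCl = 0.391 × 50/1000 = 0.01955 mol. V_base = moles / 0.159 × 1000 = 123.0 mL.

V_{base} = 123.0 mL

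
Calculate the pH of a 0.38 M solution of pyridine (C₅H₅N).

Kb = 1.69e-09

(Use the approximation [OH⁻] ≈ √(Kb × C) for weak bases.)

[OH⁻] = √(Kb × C) = √(1.69e-09 × 0.38) = 2.5342e-05. pOH = 4.60, pH = 14 - pOH

pH = 9.40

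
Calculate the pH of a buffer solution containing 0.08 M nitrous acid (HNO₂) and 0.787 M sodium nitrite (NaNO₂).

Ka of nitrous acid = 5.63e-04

pKa = -log(5.63e-04) = 3.25. pH = pKa + log([A⁻]/[HA]) = 3.25 + log(0.787/0.08)

pH = 4.24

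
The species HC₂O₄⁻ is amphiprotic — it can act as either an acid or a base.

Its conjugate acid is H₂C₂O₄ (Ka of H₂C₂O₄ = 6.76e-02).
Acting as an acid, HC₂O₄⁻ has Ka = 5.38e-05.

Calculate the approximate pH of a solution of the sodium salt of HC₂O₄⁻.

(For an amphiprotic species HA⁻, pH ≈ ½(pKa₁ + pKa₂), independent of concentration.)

pKa₁ = -log(6.76e-02) = 1.17; pKa₂ = -log(5.38e-05) = 4.27. For an amphiprotic species, pH ≈ ½(pKa₁ + pKa₂) = ½(1.17 + 4.27) = 2.72.

pH = 2.72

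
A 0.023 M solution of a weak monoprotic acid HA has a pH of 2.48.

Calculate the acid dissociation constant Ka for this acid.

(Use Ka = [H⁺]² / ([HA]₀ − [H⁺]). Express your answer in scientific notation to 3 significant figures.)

[H⁺] = 10^(−pH) = 10^(−2.48) = 3.311e-03 M. For HA ⇌ H⁺ + A⁻, Ka = [H⁺][A⁻]/[HA] = [H⁺]² / ([HA]₀ − [H⁺]) = (3.311e-03)² / (0.023 − 3.311e-03) = 5.57e-04.

K_a = 5.57e-04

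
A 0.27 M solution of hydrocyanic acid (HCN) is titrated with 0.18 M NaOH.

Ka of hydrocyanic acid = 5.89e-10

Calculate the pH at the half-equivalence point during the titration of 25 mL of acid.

At half-equivalence [HA] = [A⁻], so Henderson-Hasselbalch gives pH = pKa = -log(5.89e-10) = 9.23.

pH = pKa = 9.23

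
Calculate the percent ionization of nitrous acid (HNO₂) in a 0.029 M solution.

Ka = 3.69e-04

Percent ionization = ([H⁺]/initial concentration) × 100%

Using Ka equilibrium: x² + Ka×x - Ka×C = 0. Solving: [H⁺] = 3.0919e-03. Percent = (3.0919e-03/0.029) × 100

Percent ionization = 10.7%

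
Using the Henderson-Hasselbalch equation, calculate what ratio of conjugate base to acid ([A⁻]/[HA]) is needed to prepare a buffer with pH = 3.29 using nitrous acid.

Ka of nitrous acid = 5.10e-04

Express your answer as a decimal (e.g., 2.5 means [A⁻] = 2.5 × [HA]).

pKa = -log(5.10e-04) = 3.2924. pH = pKa + log([A⁻]/[HA]), so log([A⁻]/[HA]) = pH − pKa = 3.29 − 3.2924 = -0.0024. [A⁻]/[HA] = 10^(-0.0024) = 0.994

[A⁻]/[HA] = 0.994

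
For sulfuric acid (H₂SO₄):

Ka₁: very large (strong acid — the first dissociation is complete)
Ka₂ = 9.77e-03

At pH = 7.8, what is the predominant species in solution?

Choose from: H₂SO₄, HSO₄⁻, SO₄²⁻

The first dissociation is complete, so H₂SO₄ itself is never the predominant species in water; pKa₂ = -log(9.77e-03) = 2.01. For a polyprotic acid the predominant species crosses at each pKa: below pKa_n the protonated form dominates, above it the deprotonated form does. At pH = 7.8, the predominant species is SO₄²⁻.

SO₄²⁻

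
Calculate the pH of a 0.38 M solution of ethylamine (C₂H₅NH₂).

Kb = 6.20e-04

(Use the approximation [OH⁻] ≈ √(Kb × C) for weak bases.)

[OH⁻] = √(Kb × C) = √(6.20e-04 × 0.38) = 1.5349e-02. pOH = 1.81, pH = 14 - pOH

pH = 12.19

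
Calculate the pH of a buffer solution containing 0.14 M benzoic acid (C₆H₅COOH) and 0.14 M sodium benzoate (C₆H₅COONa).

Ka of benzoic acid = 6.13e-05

pKa = -log(6.13e-05) = 4.21. pH = pKa + log([A⁻]/[HA]) = 4.21 + log(0.14/0.14)

pH = 4.21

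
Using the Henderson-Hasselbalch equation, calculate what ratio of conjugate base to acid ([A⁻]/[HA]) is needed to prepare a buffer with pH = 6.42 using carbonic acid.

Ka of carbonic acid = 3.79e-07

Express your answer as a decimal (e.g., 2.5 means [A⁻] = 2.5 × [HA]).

pKa = -log(3.79e-07) = 6.4214. pH = pKa + log([A⁻]/[HA]), so log([A⁻]/[HA]) = pH − pKa = 6.42 − 6.4214 = -0.0014. [A⁻]/[HA] = 10^(-0.0014) = 0.997

[A⁻]/[HA] = 0.997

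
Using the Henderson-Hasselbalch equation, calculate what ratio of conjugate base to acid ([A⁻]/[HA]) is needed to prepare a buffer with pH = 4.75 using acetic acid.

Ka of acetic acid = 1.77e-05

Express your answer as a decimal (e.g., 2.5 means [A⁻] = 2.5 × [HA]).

pKa = -log(1.77e-05) = 4.7520. pH = pKa + log([A⁻]/[HA]), so log([A⁻]/[HA]) = pH − pKa = 4.75 − 4.7520 = -0.0020. [A⁻]/[HA] = 10^(-0.0020) = 0.995

[A⁻]/[HA] = 0.995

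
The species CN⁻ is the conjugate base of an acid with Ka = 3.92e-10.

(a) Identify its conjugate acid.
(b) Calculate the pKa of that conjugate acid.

(a) The conjugate acid is formed by adding one H⁺ to CN⁻, giving HCN. (b) pKa = -log(Ka) = -log(3.92e-10) = 9.41.

Conjugate acid: HCN; pK_a = 9.41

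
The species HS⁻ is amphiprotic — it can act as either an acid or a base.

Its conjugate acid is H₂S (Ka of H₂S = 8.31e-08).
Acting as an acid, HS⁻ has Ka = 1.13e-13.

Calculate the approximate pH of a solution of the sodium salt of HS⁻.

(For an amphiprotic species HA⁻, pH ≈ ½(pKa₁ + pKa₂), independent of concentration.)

pKa₁ = -log(8.31e-08) = 7.08; pKa₂ = -log(1.13e-13) = 12.95. For an amphiprotic species, pH ≈ ½(pKa₁ + pKa₂) = ½(7.08 + 12.95) = 10.01.

pH = 10.01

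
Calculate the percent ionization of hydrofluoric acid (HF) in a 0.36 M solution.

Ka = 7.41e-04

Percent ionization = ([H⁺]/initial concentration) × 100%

Using Ka equilibrium: x² + Ka×x - Ka×C = 0. Solving: [H⁺] = 1.5966e-02. Percent = (1.5966e-02/0.36) × 100

Percent ionization = 4.44%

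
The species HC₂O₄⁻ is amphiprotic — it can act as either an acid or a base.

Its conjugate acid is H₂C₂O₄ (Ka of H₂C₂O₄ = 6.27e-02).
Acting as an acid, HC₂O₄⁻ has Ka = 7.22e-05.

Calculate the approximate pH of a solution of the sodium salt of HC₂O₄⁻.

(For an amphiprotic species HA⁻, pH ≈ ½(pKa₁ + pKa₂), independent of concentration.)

pKa₁ = -log(6.27e-02) = 1.20; pKa₂ = -log(7.22e-05) = 4.14. For an amphiprotic species, pH ≈ ½(pKa₁ + pKa₂) = ½(1.20 + 4.14) = 2.67.

pH = 2.67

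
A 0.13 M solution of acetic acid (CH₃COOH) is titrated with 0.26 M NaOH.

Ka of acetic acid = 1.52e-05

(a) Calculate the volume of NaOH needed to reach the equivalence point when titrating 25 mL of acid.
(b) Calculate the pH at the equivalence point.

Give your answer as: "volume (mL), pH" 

moles acid = 0.13 × 25/1000 = 0.00325 mol; V_base = moles/0.26 × 1000 = 12.5 mL. At equivalence only the conjugate base is present: [A⁻] = 0.00325/0.037 = 8.6667e-02 M. Kb = Kw/Ka = 6.58e-10; [OH⁻] = √(Kb × [A⁻]) = 7.5510e-06; pOH = 5.12; pH = 14 - pOH = 8.88.

V = 12.5 mL, pH = 8.88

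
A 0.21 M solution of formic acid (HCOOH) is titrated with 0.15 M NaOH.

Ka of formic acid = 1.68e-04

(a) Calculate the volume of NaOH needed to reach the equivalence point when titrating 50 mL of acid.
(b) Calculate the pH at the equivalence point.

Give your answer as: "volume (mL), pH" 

moles acid = 0.21 × 50/1000 = 0.0105 mol; V_base = moles/0.15 × 1000 = 70.0 mL. At equivalence only the conjugate base is present: [A⁻] = 0.0105/0.120 = 8.7500e-02 M. Kb = Kw/Ka = 5.95e-11; [OH⁻] = √(Kb × [A⁻]) = 2.2822e-06; pOH = 5.64; pH = 14 - pOH = 8.36.

V = 70.0 mL, pH = 8.36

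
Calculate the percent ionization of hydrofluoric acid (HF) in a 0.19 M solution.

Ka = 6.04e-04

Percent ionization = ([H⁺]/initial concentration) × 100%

Using Ka equilibrium: x² + Ka×x - Ka×C = 0. Solving: [H⁺] = 1.0415e-02. Percent = (1.0415e-02/0.19) × 100

Percent ionization = 5.48%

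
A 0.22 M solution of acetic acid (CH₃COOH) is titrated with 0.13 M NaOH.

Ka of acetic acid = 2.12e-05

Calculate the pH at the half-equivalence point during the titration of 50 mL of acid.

At half-equivalence [HA] = [A⁻], so Henderson-Hasselbalch gives pH = pKa = -log(2.12e-05) = 4.67.

pH = pKa = 4.67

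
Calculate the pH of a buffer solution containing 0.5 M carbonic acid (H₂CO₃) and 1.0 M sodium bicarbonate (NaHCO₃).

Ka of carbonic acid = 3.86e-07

pKa = -log(3.86e-07) = 6.41. pH = pKa + log([A⁻]/[HA]) = 6.41 + log(1.0/0.5)

pH = 6.71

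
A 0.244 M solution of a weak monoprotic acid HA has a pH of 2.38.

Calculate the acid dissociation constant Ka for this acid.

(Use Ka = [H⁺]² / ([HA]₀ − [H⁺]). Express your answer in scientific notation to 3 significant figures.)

[H⁺] = 10^(−pH) = 10^(−2.38) = 4.169e-03 M. For HA ⇌ H⁺ + A⁻, Ka = [H⁺][A⁻]/[HA] = [H⁺]² / ([HA]₀ − [H⁺]) = (4.169e-03)² / (0.244 − 4.169e-03) = 7.25e-05.

K_a = 7.25e-05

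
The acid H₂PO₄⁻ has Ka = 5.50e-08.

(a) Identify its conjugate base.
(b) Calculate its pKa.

(a) The conjugate base is formed by removing one H⁺ from H₂PO₄⁻, giving HPO₄²⁻. (b) pKa = -log(Ka) = -log(5.50e-08) = 7.26.

Conjugate base: HPO₄²⁻; pK_a = 7.26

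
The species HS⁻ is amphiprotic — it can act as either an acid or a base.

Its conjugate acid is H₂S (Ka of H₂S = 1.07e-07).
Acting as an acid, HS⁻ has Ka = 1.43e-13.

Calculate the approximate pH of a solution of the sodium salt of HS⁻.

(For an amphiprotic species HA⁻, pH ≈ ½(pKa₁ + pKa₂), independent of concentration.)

pKa₁ = -log(1.07e-07) = 6.97; pKa₂ = -log(1.43e-13) = 12.84. For an amphiprotic species, pH ≈ ½(pKa₁ + pKa₂) = ½(6.97 + 12.84) = 9.91.

pH = 9.91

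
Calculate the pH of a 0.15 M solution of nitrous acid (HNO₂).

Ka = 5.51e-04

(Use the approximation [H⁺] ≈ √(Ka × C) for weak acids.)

[H⁺] = √(Ka × C) = √(5.51e-04 × 0.15) = 9.0912e-03. pH = -log(9.0912e-03)

pH = 2.04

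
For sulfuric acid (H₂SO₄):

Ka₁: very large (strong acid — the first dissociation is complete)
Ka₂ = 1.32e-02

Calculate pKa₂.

pKa₂ = -log(Ka₂) = -log(1.32e-02) = 1.88.

pK_{a2} = 1.88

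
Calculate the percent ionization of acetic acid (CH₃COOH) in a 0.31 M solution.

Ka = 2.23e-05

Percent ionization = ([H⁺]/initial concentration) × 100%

Using Ka equilibrium: x² + Ka×x - Ka×C = 0. Solving: [H⁺] = 2.6181e-03. Percent = (2.6181e-03/0.31) × 100

Percent ionization = 0.845%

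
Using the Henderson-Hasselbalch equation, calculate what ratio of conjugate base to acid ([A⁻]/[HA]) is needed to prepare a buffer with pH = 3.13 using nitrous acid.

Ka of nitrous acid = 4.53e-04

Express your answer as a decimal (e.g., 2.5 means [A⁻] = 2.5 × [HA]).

pKa = -log(4.53e-04) = 3.3439. pH = pKa + log([A⁻]/[HA]), so log([A⁻]/[HA]) = pH − pKa = 3.13 − 3.3439 = -0.2139. [A⁻]/[HA] = 10^(-0.2139) = 0.611

[A⁻]/[HA] = 0.611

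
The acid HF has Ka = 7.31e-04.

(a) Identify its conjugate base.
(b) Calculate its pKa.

(a) The conjugate base is formed by removing one H⁺ from HF, giving F⁻. (b) pKa = -log(Ka) = -log(7.31e-04) = 3.14.

Conjugate base: F⁻; pK_a = 3.14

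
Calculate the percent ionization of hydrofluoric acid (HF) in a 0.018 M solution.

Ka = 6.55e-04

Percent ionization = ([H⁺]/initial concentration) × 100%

Using Ka equilibrium: x² + Ka×x - Ka×C = 0. Solving: [H⁺] = 3.1217e-03. Percent = (3.1217e-03/0.018) × 100

Percent ionization = 17.3%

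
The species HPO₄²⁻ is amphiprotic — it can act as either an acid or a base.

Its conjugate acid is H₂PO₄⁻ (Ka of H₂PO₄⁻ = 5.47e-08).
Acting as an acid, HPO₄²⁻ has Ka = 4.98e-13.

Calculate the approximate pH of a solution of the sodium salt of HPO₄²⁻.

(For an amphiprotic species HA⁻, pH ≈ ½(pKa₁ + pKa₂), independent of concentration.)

pKa₁ = -log(5.47e-08) = 7.26; pKa₂ = -log(4.98e-13) = 12.30. For an amphiprotic species, pH ≈ ½(pKa₁ + pKa₂) = ½(7.26 + 12.30) = 9.78.

pH = 9.78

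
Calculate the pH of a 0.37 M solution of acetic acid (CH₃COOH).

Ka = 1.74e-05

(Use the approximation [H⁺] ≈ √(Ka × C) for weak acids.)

[H⁺] = √(Ka × C) = √(1.74e-05 × 0.37) = 2.5373e-03. pH = -log(2.5373e-03)

pH = 2.60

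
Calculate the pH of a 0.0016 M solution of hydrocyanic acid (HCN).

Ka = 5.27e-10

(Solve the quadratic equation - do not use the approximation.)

x² + Ka×x - Ka×C = 0. Using quadratic formula: [H⁺] = 9.1800e-07

pH = 6.04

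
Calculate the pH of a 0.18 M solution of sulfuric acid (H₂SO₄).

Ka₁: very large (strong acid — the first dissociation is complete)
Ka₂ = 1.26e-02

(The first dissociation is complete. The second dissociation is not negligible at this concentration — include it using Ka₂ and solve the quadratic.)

First dissociation is complete: [H⁺]₀ = [HSO₄⁻]₀ = C = 0.18 M. Second dissociation HSO₄⁻ ⇌ H⁺ + SO₄²⁻: let x = [SO₄²⁻]. Ka₂ = (C + x)·x / (C − x) = 1.26e-02 → x² + (C + Ka₂)·x − Ka₂·C = 0 → x² + 0.19260·x − 2.268e-03 = 0. x = (−0.19260 + √(0.19260² + 4 × 2.268e-03)) / 2 = 1.1132e-02 M. [H⁺] = C + x = 0.18 + 1.1132e-02 = 1.9113e-01 M. pH = -log(1.9113e-01) = 0.72.

pH = 0.72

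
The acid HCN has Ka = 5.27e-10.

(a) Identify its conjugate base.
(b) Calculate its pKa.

(a) The conjugate base is formed by removing one H⁺ from HCN, giving CN⁻. (b) pKa = -log(Ka) = -log(5.27e-10) = 9.28.

Conjugate base: CN⁻; pK_a = 9.28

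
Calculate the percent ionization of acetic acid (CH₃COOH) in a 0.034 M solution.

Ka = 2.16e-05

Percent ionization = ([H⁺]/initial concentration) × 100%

Using Ka equilibrium: x² + Ka×x - Ka×C = 0. Solving: [H⁺] = 8.4624e-04. Percent = (8.4624e-04/0.034) × 100

Percent ionization = 2.49%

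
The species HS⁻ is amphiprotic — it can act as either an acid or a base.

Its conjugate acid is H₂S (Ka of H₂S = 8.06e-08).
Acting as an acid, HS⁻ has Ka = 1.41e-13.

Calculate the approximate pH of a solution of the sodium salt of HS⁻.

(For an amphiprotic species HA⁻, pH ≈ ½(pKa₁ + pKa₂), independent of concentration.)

pKa₁ = -log(8.06e-08) = 7.09; pKa₂ = -log(1.41e-13) = 12.85. For an amphiprotic species, pH ≈ ½(pKa₁ + pKa₂) = ½(7.09 + 12.85) = 9.97.

pH = 9.97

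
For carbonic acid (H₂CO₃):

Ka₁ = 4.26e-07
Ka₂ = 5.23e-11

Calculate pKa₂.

pKa₂ = -log(Ka₂) = -log(5.23e-11) = 10.28.

pK_{a2} = 10.28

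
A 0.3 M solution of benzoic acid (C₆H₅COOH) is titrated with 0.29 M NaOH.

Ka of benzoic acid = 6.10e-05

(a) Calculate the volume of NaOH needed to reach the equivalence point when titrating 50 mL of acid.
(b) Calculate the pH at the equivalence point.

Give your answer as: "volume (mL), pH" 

moles acid = 0.3 × 50/1000 = 0.015 mol; V_base = moles/0.29 × 1000 = 51.7 mL. At equivalence only the conjugate base is present: [A⁻] = 0.015/0.102 = 1.4746e-01 M. Kb = Kw/Ka = 1.64e-10; [OH⁻] = √(Kb × [A⁻]) = 4.9166e-06; pOH = 5.31; pH = 14 - pOH = 8.69.

V = 51.7 mL, pH = 8.69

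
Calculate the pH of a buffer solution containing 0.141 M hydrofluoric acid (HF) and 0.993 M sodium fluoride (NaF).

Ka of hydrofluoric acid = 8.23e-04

pKa = -log(8.23e-04) = 3.08. pH = pKa + log([A⁻]/[HA]) = 3.08 + log(0.993/0.141)

pH = 3.93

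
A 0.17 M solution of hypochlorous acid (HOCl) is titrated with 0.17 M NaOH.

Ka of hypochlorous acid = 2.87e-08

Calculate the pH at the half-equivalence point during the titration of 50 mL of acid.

At half-equivalence [HA] = [A⁻], so Henderson-Hasselbalch gives pH = pKa = -log(2.87e-08) = 7.54.

pH = pKa = 7.54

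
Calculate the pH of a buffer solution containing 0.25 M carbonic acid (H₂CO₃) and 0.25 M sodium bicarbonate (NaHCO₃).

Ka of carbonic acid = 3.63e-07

pKa = -log(3.63e-07) = 6.44. pH = pKa + log([A⁻]/[HA]) = 6.44 + log(0.25/0.25)

pH = 6.44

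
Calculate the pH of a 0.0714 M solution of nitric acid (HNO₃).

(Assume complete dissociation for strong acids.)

[H⁺] = 0.0714 M for strong acid. pH = -log[H⁺] = -log(0.0714)

pH = 1.15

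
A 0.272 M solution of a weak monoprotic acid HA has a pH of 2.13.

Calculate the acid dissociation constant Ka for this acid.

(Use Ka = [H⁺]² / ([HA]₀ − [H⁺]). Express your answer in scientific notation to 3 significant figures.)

[H⁺] = 10^(−pH) = 10^(−2.13) = 7.413e-03 M. For HA ⇌ H⁺ + A⁻, Ka = [H⁺][A⁻]/[HA] = [H⁺]² / ([HA]₀ − [H⁺]) = (7.413e-03)² / (0.272 − 7.413e-03) = 2.08e-04.

K_a = 2.08e-04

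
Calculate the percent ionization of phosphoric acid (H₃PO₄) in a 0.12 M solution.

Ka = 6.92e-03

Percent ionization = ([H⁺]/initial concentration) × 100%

Using Ka equilibrium: x² + Ka×x - Ka×C = 0. Solving: [H⁺] = 2.5564e-02. Percent = (2.5564e-02/0.12) × 100

Percent ionization = 21.3%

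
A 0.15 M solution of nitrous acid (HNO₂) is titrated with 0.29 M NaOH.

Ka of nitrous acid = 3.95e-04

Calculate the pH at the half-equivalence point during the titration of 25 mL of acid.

At half-equivalence [HA] = [A⁻], so Henderson-Hasselbalch gives pH = pKa = -log(3.95e-04) = 3.40.

pH = pKa = 3.40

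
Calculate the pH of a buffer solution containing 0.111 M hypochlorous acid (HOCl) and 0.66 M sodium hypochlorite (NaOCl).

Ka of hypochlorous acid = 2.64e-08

pKa = -log(2.64e-08) = 7.58. pH = pKa + log([A⁻]/[HA]) = 7.58 + log(0.66/0.111)

pH = 8.35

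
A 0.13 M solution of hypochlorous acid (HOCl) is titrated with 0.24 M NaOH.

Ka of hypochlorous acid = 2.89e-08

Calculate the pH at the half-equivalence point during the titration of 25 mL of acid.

At half-equivalence [HA] = [A⁻], so Henderson-Hasselbalch gives pH = pKa = -log(2.89e-08) = 7.54.

pH = pKa = 7.54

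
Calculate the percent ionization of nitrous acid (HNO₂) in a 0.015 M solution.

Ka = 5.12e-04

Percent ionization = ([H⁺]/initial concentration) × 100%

Using Ka equilibrium: x² + Ka×x - Ka×C = 0. Solving: [H⁺] = 2.5271e-03. Percent = (2.5271e-03/0.015) × 100

Percent ionization = 16.8%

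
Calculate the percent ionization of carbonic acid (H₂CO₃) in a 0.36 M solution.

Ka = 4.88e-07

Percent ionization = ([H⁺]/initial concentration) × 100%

Using Ka equilibrium: x² + Ka×x - Ka×C = 0. Solving: [H⁺] = 4.1890e-04. Percent = (4.1890e-04/0.36) × 100

Percent ionization = 0.116%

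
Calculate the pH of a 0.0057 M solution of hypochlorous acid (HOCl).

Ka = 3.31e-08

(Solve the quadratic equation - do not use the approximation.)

x² + Ka×x - Ka×C = 0. Using quadratic formula: [H⁺] = 1.3719e-05

pH = 4.86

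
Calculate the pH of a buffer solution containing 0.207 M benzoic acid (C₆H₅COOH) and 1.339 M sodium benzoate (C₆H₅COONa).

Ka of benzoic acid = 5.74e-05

pKa = -log(5.74e-05) = 4.24. pH = pKa + log([A⁻]/[HA]) = 4.24 + log(1.339/0.207)

pH = 5.05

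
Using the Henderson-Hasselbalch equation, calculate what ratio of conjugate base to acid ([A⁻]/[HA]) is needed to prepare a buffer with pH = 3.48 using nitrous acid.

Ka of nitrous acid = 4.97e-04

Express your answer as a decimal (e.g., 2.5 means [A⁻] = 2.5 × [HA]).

pKa = -log(4.97e-04) = 3.3036. pH = pKa + log([A⁻]/[HA]), so log([A⁻]/[HA]) = pH − pKa = 3.48 − 3.3036 = 0.1764. [A⁻]/[HA] = 10^(0.1764) = 1.50

[A⁻]/[HA] = 1.50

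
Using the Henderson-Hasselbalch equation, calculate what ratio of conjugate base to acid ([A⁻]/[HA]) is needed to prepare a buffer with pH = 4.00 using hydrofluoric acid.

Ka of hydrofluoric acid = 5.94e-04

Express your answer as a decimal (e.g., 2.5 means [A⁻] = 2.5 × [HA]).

pKa = -log(5.94e-04) = 3.2262. pH = pKa + log([A⁻]/[HA]), so log([A⁻]/[HA]) = pH − pKa = 4.00 − 3.2262 = 0.7738. [A⁻]/[HA] = 10^(0.7738) = 5.94

[A⁻]/[HA] = 5.94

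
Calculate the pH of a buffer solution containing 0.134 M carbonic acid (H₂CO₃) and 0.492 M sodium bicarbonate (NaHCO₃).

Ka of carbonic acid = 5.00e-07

pKa = -log(5.00e-07) = 6.30. pH = pKa + log([A⁻]/[HA]) = 6.30 + log(0.492/0.134)

pH = 6.87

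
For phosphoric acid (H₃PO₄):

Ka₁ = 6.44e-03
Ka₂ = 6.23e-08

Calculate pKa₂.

pKa₂ = -log(Ka₂) = -log(6.23e-08) = 7.21.

pK_{a2} = 7.21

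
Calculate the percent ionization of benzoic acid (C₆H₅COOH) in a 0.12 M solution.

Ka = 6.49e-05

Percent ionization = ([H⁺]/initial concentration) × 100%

Using Ka equilibrium: x² + Ka×x - Ka×C = 0. Solving: [H⁺] = 2.7584e-03. Percent = (2.7584e-03/0.12) × 100

Percent ionization = 2.3%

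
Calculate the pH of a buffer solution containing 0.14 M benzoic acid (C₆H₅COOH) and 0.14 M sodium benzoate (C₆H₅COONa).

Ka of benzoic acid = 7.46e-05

pKa = -log(7.46e-05) = 4.13. pH = pKa + log([A⁻]/[HA]) = 4.13 + log(0.14/0.14)

pH = 4.13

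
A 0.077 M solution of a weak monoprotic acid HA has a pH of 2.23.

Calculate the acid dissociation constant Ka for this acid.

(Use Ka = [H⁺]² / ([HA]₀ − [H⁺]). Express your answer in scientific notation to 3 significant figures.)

[H⁺] = 10^(−pH) = 10^(−2.23) = 5.888e-03 M. For HA ⇌ H⁺ + A⁻, Ka = [H⁺][A⁻]/[HA] = [H⁺]² / ([HA]₀ − [H⁺]) = (5.888e-03)² / (0.077 − 5.888e-03) = 4.88e-04.

K_a = 4.88e-04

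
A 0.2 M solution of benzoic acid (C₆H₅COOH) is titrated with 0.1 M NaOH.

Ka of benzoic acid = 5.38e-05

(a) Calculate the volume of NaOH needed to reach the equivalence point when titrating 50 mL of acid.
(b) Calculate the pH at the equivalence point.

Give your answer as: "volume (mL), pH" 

moles acid = 0.2 × 50/1000 = 0.01 mol; V_base = moles/0.1 × 1000 = 100.0 mL. At equivalence only the conjugate base is present: [A⁻] = 0.01/0.150 = 6.6667e-02 M. Kb = Kw/Ka = 1.86e-10; [OH⁻] = √(Kb × [A⁻]) = 3.5202e-06; pOH = 5.45; pH = 14 - pOH = 8.55.

V = 100.0 mL, pH = 8.55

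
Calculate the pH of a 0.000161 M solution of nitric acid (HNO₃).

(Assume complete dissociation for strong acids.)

[H⁺] = 0.000161 M for strong acid. pH = -log[H⁺] = -log(0.000161)

pH = 3.79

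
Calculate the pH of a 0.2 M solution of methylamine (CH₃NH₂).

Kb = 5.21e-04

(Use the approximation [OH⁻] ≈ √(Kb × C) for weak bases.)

[OH⁻] = √(Kb × C) = √(5.21e-04 × 0.2) = 1.0208e-02. pOH = 1.99, pH = 14 - pOH

pH = 12.01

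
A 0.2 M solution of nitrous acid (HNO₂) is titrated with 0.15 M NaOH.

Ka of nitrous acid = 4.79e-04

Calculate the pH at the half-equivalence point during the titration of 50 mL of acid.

At half-equivalence [HA] = [A⁻], so Henderson-Hasselbalch gives pH = pKa = -log(4.79e-04) = 3.32.

pH = pKa = 3.32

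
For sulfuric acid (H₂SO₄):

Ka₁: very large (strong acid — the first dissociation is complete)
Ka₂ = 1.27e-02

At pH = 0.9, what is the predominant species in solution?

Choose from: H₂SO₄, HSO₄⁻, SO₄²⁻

The first dissociation is complete, so H₂SO₄ itself is never the predominant species in water; pKa₂ = -log(1.27e-02) = 1.90. For a polyprotic acid the predominant species crosses at each pKa: below pKa_n the protonated form dominates, above it the deprotonated form does. At pH = 0.9, the predominant species is HSO₄⁻.

HSO₄⁻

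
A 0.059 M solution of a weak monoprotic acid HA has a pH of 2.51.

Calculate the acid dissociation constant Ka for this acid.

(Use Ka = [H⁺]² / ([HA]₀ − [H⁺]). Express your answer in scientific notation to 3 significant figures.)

[H⁺] = 10^(−pH) = 10^(−2.51) = 3.090e-03 M. For HA ⇌ H⁺ + A⁻, Ka = [H⁺][A⁻]/[HA] = [H⁺]² / ([HA]₀ − [H⁺]) = (3.090e-03)² / (0.059 − 3.090e-03) = 1.71e-04.

K_a = 1.71e-04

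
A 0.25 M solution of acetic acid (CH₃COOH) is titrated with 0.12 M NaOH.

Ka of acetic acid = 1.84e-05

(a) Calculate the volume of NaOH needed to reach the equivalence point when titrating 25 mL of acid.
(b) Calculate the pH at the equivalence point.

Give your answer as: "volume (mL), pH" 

moles acid = 0.25 × 25/1000 = 0.00625 mol; V_base = moles/0.12 × 1000 = 52.1 mL. At equivalence only the conjugate base is present: [A⁻] = 0.00625/0.077 = 8.1081e-02 M. Kb = Kw/Ka = 5.43e-10; [OH⁻] = √(Kb × [A⁻]) = 6.6382e-06; pOH = 5.18; pH = 14 - pOH = 8.82.

V = 52.1 mL, pH = 8.82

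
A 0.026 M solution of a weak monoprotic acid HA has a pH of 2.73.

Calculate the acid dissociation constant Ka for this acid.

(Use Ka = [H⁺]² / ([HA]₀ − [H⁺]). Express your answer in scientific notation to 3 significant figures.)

[H⁺] = 10^(−pH) = 10^(−2.73) = 1.862e-03 M. For HA ⇌ H⁺ + A⁻, Ka = [H⁺][A⁻]/[HA] = [H⁺]² / ([HA]₀ − [H⁺]) = (1.862e-03)² / (0.026 − 1.862e-03) = 1.44e-04.

K_a = 1.44e-04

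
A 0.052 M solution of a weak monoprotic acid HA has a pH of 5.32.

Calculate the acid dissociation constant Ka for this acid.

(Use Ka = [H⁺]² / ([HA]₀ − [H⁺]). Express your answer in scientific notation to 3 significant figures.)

[H⁺] = 10^(−pH) = 10^(−5.32) = 4.786e-06 M. For HA ⇌ H⁺ + A⁻, Ka = [H⁺][A⁻]/[HA] = [H⁺]² / ([HA]₀ − [H⁺]) = (4.786e-06)² / (0.052 − 4.786e-06) = 4.41e-10.

K_a = 4.41e-10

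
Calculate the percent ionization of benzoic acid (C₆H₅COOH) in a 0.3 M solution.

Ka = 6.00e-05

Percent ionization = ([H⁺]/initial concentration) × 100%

Using Ka equilibrium: x² + Ka×x - Ka×C = 0. Solving: [H⁺] = 4.2127e-03. Percent = (4.2127e-03/0.3) × 100

Percent ionization = 1.4%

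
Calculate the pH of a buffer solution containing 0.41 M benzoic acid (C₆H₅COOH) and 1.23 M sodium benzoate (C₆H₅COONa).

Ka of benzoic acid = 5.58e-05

pKa = -log(5.58e-05) = 4.25. pH = pKa + log([A⁻]/[HA]) = 4.25 + log(1.23/0.41)

pH = 4.73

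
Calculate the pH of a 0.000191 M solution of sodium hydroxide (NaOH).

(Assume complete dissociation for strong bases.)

[OH⁻] = 0.000191 M for strong base. pOH = -log[OH⁻] = 3.72, pH = 14 - pOH

pH = 10.28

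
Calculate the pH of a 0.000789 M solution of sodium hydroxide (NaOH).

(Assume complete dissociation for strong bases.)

[OH⁻] = 0.000789 M for strong base. pOH = -log[OH⁻] = 3.10, pH = 14 - pOH

pH = 10.90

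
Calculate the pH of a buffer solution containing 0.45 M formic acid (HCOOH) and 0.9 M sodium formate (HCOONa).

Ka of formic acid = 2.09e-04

pKa = -log(2.09e-04) = 3.68. pH = pKa + log([A⁻]/[HA]) = 3.68 + log(0.9/0.45)

pH = 3.98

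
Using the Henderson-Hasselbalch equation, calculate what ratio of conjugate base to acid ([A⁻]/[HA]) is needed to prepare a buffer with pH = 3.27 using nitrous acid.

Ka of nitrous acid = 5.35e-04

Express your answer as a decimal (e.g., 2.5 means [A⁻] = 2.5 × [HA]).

pKa = -log(5.35e-04) = 3.2716. pH = pKa + log([A⁻]/[HA]), so log([A⁻]/[HA]) = pH − pKa = 3.27 − 3.2716 = -0.0016. [A⁻]/[HA] = 10^(-0.0016) = 0.996

[A⁻]/[HA] = 0.996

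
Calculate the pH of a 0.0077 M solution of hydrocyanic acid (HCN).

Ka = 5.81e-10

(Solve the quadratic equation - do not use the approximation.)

x² + Ka×x - Ka×C = 0. Using quadratic formula: [H⁺] = 2.1148e-06

pH = 5.67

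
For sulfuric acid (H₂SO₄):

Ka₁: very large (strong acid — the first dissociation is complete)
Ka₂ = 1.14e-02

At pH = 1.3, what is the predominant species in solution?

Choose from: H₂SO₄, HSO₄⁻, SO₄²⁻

The first dissociation is complete, so H₂SO₄ itself is never the predominant species in water; pKa₂ = -log(1.14e-02) = 1.94. For a polyprotic acid the predominant species crosses at each pKa: below pKa_n the protonated form dominates, above it the deprotonated form does. At pH = 1.3, the predominant species is HSO₄⁻.

HSO₄⁻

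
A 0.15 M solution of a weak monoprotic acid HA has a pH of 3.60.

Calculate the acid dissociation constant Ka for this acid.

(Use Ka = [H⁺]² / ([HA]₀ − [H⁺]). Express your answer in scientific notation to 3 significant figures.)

[H⁺] = 10^(−pH) = 10^(−3.60) = 2.512e-04 M. For HA ⇌ H⁺ + A⁻, Ka = [H⁺][A⁻]/[HA] = [H⁺]² / ([HA]₀ − [H⁺]) = (2.512e-04)² / (0.15 − 2.512e-04) = 4.21e-07.

K_a = 4.21e-07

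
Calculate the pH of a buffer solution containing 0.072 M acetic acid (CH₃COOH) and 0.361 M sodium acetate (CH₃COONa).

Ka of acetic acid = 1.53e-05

pKa = -log(1.53e-05) = 4.82. pH = pKa + log([A⁻]/[HA]) = 4.82 + log(0.361/0.072)

pH = 5.52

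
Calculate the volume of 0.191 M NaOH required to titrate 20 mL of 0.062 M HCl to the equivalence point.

At equivalence: moles acid = moles base. moles HCl = 0.062 × 20/1000 = 0.00124 mol. V_base = moles / 0.191 × 1000 = 6.5 mL.

V_{base} = 6.5 mL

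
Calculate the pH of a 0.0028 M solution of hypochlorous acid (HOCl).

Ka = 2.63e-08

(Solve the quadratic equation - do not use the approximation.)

x² + Ka×x - Ka×C = 0. Using quadratic formula: [H⁺] = 8.5682e-06

pH = 5.07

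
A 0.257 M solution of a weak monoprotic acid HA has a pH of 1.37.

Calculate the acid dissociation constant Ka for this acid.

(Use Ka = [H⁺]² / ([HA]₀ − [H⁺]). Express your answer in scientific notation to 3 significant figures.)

[H⁺] = 10^(−pH) = 10^(−1.37) = 4.266e-02 M. For HA ⇌ H⁺ + A⁻, Ka = [H⁺][A⁻]/[HA] = [H⁺]² / ([HA]₀ − [H⁺]) = (4.266e-02)² / (0.257 − 4.266e-02) = 8.49e-03.

K_a = 8.49e-03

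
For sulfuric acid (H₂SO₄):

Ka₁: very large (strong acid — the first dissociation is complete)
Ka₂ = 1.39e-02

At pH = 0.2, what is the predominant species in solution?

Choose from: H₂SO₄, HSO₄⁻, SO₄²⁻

The first dissociation is complete, so H₂SO₄ itself is never the predominant species in water; pKa₂ = -log(1.39e-02) = 1.86. For a polyprotic acid the predominant species crosses at each pKa: below pKa_n the protonated form dominates, above it the deprotonated form does. At pH = 0.2, the predominant species is HSO₄⁻.

HSO₄⁻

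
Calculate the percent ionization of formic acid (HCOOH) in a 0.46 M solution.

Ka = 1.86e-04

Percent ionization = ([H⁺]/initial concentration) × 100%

Using Ka equilibrium: x² + Ka×x - Ka×C = 0. Solving: [H⁺] = 9.1573e-03. Percent = (9.1573e-03/0.46) × 100

Percent ionization = 1.99%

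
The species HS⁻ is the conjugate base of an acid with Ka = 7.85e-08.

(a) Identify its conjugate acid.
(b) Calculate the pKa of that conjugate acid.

(a) The conjugate acid is formed by adding one H⁺ to HS⁻, giving H₂S. (b) pKa = -log(Ka) = -log(7.85e-08) = 7.11.

Conjugate acid: H₂S; pK_a = 7.11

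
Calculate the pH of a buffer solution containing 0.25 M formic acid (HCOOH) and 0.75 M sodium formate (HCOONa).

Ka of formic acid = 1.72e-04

pKa = -log(1.72e-04) = 3.76. pH = pKa + log([A⁻]/[HA]) = 3.76 + log(0.75/0.25)

pH = 4.24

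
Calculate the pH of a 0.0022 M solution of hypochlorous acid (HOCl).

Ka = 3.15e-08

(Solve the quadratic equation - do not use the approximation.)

x² + Ka×x - Ka×C = 0. Using quadratic formula: [H⁺] = 8.3089e-06

pH = 5.08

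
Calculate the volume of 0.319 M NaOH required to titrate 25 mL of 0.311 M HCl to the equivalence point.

At equivalence: moles acid = moles base. moles HCl = 0.311 × 25/1000 = 0.007775 mol. V_base = moles / 0.319 × 1000 = 24.4 mL.

V_{base} = 24.4 mL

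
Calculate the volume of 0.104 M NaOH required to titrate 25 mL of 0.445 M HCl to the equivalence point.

At equivalence: moles acid = moles base. moles HCl = 0.445 × 25/1000 = 0.01112 mol. V_base = moles / 0.104 × 1000 = 107.0 mL.

V_{base} = 107.0 mL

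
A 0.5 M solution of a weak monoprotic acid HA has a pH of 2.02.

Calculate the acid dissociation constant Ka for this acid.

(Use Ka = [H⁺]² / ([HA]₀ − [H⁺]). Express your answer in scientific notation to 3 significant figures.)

[H⁺] = 10^(−pH) = 10^(−2.02) = 9.550e-03 M. For HA ⇌ H⁺ + A⁻, Ka = [H⁺][A⁻]/[HA] = [H⁺]² / ([HA]₀ − [H⁺]) = (9.550e-03)² / (0.5 − 9.550e-03) = 1.86e-04.

K_a = 1.86e-04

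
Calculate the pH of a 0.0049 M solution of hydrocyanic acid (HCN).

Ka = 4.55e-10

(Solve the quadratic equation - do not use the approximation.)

x² + Ka×x - Ka×C = 0. Using quadratic formula: [H⁺] = 1.4929e-06

pH = 5.83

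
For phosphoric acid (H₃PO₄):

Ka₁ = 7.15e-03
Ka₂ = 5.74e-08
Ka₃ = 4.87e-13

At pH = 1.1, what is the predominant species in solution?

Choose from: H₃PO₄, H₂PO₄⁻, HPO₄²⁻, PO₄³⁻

pKa₁ = 2.15, pKa₂ = 7.24, pKa₃ = 12.31. For a polyprotic acid the predominant species crosses at each pKa: below pKa_n the protonated form dominates, above it the deprotonated form does. At pH = 1.1, the predominant species is H₃PO₄.

H₃PO₄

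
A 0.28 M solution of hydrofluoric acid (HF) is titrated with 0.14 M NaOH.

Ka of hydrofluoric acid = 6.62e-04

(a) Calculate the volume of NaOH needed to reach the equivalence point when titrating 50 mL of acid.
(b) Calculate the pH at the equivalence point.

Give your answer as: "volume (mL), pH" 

moles acid = 0.28 × 50/1000 = 0.014 mol; V_base = moles/0.14 × 1000 = 100.0 mL. At equivalence only the conjugate base is present: [A⁻] = 0.014/0.150 = 9.3333e-02 M. Kb = Kw/Ka = 1.51e-11; [OH⁻] = √(Kb × [A⁻]) = 1.1874e-06; pOH = 5.93; pH = 14 - pOH = 8.07.

V = 100.0 mL, pH = 8.07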